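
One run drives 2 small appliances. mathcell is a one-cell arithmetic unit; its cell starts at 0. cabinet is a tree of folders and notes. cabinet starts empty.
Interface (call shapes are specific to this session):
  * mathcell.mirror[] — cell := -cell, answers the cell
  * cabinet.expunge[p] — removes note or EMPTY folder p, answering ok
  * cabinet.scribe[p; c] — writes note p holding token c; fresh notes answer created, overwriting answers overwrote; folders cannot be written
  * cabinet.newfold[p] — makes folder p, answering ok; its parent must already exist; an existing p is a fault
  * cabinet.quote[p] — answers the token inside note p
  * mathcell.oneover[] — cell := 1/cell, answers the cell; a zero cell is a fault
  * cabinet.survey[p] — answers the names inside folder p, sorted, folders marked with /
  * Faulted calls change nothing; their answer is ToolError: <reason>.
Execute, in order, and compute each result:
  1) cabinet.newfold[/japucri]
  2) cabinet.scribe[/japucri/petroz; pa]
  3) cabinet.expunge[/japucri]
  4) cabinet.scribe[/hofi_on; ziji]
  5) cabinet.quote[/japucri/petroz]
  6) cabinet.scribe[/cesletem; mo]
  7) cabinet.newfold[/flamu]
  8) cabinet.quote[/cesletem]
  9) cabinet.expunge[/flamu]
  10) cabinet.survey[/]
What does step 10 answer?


Answer: [cesletem, hofi_on, japucri/]

Derivation:
[in] cabinet.newfold p=/japucri
[out] ok
[in] cabinet.scribe p=/japucri/petroz c=pa
[out] created
[in] cabinet.expunge p=/japucri
[out] ToolError: not empty
[in] cabinet.scribe p=/hofi_on c=ziji
[out] created
[in] cabinet.quote p=/japucri/petroz
[out] pa
[in] cabinet.scribe p=/cesletem c=mo
[out] created
[in] cabinet.newfold p=/flamu
[out] ok
[in] cabinet.quote p=/cesletem
[out] mo
[in] cabinet.expunge p=/flamu
[out] ok
[in] cabinet.survey p=/
[out] [cesletem, hofi_on, japucri/]


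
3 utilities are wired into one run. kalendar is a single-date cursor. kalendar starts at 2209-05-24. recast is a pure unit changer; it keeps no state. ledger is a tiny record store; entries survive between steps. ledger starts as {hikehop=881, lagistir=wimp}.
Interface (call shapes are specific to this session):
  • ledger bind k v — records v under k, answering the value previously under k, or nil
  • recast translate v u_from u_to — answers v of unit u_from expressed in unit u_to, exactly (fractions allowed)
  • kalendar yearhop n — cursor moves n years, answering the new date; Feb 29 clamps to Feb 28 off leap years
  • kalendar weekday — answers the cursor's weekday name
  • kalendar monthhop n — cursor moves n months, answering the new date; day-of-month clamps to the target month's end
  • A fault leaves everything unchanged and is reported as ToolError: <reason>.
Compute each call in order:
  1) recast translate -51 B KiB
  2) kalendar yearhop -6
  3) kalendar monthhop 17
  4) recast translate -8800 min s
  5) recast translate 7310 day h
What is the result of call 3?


→ recast translate(v='-51', u_from='B', u_to='KiB')
← -51/1024
→ kalendar yearhop(n='-6')
← 2203-05-24
→ kalendar monthhop(n='17')
← 2204-10-24
→ recast translate(v='-8800', u_from='min', u_to='s')
← -528000
→ recast translate(v='7310', u_from='day', u_to='h')
← 175440

Answer: 2204-10-24


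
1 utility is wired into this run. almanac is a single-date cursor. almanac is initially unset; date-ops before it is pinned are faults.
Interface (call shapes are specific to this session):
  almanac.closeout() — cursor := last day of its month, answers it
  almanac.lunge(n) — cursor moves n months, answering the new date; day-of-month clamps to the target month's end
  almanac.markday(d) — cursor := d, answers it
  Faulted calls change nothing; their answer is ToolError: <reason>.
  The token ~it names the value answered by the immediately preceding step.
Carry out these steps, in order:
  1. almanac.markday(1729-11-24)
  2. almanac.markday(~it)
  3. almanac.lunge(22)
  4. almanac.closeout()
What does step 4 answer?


Do: almanac.markday[1729-11-24]
See: 1729-11-24
Do: almanac.markday[~it]
See: 1729-11-24
Do: almanac.lunge[22]
See: 1731-09-24
Do: almanac.closeout[]
See: 1731-09-30

Answer: 1731-09-30


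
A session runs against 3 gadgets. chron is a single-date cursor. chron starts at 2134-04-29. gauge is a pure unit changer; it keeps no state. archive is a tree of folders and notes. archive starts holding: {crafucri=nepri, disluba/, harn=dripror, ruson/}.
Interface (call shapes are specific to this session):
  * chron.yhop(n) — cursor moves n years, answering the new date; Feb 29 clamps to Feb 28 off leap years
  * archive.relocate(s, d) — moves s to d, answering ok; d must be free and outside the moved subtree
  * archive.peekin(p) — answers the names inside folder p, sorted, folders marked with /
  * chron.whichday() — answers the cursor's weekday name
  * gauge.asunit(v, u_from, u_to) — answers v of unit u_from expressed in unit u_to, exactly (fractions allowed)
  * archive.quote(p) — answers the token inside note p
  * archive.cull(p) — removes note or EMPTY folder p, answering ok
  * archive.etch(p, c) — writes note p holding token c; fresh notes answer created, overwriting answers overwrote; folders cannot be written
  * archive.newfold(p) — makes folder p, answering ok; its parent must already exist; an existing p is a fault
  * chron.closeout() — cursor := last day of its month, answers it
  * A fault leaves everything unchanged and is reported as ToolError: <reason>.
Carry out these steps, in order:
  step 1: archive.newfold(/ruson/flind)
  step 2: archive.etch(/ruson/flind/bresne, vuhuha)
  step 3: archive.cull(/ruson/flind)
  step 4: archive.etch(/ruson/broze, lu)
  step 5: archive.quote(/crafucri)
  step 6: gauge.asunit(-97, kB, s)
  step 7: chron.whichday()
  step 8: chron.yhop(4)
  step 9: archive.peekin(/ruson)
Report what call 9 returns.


$ archive.newfold p: /ruson/flind
[out] ok
$ archive.etch p: /ruson/flind/bresne c: vuhuha
[out] created
$ archive.cull p: /ruson/flind
[out] ToolError: not empty
$ archive.etch p: /ruson/broze c: lu
[out] created
$ archive.quote p: /crafucri
[out] nepri
$ gauge.asunit v: -97 u_from: kB u_to: s
[out] ToolError: incompatible units
$ chron.whichday
[out] Thursday
$ chron.yhop n: 4
[out] 2138-04-29
$ archive.peekin p: /ruson
[out] [broze, flind/]

Answer: [broze, flind/]


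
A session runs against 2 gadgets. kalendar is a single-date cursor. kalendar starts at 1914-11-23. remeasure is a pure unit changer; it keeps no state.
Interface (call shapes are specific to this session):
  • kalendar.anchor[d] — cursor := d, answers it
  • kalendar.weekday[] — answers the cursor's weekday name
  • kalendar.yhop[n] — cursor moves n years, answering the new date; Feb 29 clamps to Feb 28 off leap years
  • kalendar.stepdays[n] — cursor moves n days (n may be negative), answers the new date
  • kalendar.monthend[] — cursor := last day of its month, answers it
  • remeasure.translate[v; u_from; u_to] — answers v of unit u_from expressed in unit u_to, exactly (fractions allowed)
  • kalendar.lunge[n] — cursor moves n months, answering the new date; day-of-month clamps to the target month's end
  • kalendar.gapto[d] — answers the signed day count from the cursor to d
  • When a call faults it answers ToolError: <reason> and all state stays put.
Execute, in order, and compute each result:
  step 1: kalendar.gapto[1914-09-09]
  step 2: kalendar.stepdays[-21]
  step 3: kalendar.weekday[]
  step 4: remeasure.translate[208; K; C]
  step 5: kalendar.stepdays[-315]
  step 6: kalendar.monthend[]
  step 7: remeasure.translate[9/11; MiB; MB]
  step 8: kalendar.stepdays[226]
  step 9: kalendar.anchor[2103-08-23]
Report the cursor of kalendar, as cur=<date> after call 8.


Answer: cur=1914-08-14

Derivation:
! kalendar.gapto(d=1914-09-09) : -75
! kalendar.stepdays(n=-21) : 1914-11-02
! kalendar.weekday() : Monday
! remeasure.translate(v=208, u_from=K, u_to=C) : -1303/20
! kalendar.stepdays(n=-315) : 1913-12-22
! kalendar.monthend() : 1913-12-31
! remeasure.translate(v=9/11, u_from=MiB, u_to=MB) : 147456/171875
! kalendar.stepdays(n=226) : 1914-08-14
! kalendar.anchor(d=2103-08-23) : 2103-08-23


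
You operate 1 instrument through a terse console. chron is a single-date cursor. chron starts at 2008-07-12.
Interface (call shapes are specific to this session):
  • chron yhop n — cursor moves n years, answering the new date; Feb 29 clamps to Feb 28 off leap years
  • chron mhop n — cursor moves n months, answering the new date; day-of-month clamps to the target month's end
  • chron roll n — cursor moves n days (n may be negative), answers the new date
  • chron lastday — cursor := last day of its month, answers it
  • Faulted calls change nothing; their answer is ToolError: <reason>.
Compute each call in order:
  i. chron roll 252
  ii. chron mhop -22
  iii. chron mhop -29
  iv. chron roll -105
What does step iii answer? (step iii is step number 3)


Answer: 2004-12-21

Derivation:
Act: chron roll[n=252]
Obs: 2009-03-21
Act: chron mhop[n=-22]
Obs: 2007-05-21
Act: chron mhop[n=-29]
Obs: 2004-12-21
Act: chron roll[n=-105]
Obs: 2004-09-07


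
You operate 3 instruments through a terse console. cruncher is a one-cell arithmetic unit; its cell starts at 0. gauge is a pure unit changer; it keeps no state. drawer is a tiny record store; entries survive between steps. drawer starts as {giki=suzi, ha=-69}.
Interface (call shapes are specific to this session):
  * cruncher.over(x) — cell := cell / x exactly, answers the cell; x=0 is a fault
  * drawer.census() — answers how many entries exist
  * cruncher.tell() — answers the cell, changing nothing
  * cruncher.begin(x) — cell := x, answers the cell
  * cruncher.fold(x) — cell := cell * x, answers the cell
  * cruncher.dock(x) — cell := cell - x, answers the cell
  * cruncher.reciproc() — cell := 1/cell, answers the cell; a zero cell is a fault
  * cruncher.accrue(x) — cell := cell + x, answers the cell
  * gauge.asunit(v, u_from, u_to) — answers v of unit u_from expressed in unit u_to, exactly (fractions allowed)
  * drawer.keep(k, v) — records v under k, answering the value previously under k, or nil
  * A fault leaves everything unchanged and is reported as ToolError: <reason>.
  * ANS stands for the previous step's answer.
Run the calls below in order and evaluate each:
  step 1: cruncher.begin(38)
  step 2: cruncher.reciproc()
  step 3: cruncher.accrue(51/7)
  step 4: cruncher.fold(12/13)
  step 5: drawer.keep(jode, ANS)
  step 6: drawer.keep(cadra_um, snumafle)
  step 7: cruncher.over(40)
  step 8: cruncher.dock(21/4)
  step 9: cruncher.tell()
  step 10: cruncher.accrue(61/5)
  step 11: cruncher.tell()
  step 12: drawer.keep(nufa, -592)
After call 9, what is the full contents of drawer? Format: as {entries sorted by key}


Answer: {cadra_um=snumafle, giki=suzi, ha=-69, jode=11670/1729}

Derivation:
Using cruncher.begin passing x='38', and observe 38.
I call cruncher.reciproc, — result: 1/38.
Now I run cruncher.accrue passing x='51/7', and see 1945/266.
I try cruncher.fold passing x='12/13', — result: 11670/1729.
Using drawer.keep passing k='jode', v='ANS', → nil.
Using drawer.keep passing k='cadra_um', v='snumafle', — result: nil.
Next I call cruncher.over passing x='40', → 1167/6916.
Next I call cruncher.dock passing x='21/4': -17571/3458.
I invoke cruncher.tell(), giving -17571/3458.
I use cruncher.accrue passing x='61/5': 123083/17290.
I invoke cruncher.tell, — result: 123083/17290.
I run drawer.keep passing k='nufa', v='-592', which returns nil.


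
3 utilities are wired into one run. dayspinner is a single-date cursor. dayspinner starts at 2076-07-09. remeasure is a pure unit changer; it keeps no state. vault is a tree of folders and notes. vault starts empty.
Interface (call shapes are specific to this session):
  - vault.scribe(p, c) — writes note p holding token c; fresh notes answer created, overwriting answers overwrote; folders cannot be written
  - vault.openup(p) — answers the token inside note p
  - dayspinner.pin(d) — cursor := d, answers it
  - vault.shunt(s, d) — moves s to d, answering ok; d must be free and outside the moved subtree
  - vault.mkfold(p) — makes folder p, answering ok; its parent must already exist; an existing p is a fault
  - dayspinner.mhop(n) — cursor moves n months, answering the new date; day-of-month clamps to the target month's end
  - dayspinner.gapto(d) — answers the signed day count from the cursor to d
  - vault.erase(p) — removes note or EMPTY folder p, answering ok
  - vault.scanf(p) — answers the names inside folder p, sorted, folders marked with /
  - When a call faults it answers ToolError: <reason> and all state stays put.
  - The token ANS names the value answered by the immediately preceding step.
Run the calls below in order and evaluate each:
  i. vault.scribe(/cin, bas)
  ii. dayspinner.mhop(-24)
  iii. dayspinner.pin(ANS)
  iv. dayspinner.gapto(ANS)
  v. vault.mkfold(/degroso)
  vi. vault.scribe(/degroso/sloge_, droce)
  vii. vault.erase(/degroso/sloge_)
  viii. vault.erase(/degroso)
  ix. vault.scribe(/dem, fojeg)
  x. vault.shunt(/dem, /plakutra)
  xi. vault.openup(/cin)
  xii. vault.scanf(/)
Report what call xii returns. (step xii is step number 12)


Answer: [cin, plakutra]

Derivation:
! 1. scribe(p: /cin, c: bas) : created
! 2. mhop(n: -24) : 2074-07-09
! 3. pin(d: ANS) : 2074-07-09
! 4. gapto(d: ANS) : 0
! 5. mkfold(p: /degroso) : ok
! 6. scribe(p: /degroso/sloge_, c: droce) : created
! 7. erase(p: /degroso/sloge_) : ok
! 8. erase(p: /degroso) : ok
! 9. scribe(p: /dem, c: fojeg) : created
! 10. shunt(s: /dem, d: /plakutra) : ok
! 11. openup(p: /cin) : bas
! 12. scanf(p: /) : [cin, plakutra]


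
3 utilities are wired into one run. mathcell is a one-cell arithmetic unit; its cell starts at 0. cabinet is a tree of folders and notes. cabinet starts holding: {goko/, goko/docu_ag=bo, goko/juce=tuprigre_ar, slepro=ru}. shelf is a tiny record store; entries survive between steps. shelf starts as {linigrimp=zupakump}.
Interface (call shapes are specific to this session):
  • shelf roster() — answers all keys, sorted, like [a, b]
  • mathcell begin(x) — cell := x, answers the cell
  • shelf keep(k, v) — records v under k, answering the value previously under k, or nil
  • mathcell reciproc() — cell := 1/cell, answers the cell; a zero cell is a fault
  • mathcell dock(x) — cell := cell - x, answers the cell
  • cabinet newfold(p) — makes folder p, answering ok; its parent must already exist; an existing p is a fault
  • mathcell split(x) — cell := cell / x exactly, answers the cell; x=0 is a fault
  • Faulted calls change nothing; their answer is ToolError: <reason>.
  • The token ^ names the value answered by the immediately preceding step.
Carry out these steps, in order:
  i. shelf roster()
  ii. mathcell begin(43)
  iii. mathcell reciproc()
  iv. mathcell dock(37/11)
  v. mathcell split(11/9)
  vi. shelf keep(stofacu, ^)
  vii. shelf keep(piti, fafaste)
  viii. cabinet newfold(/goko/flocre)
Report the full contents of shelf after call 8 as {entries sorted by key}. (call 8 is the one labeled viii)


Now I run shelf roster, and see [linigrimp].
I invoke mathcell begin passing x=43: 43.
Invoking mathcell reciproc, yielding 1/43.
I invoke mathcell dock passing x=37/11, which returns -1580/473.
Next I call mathcell split passing x=11/9, which returns -14220/5203.
Then shelf keep passing k=stofacu, v=^, and get nil.
Invoking shelf keep passing k=piti, v=fafaste, and see nil.
I invoke cabinet newfold passing p=/goko/flocre, giving ok.

Answer: {linigrimp=zupakump, piti=fafaste, stofacu=-14220/5203}


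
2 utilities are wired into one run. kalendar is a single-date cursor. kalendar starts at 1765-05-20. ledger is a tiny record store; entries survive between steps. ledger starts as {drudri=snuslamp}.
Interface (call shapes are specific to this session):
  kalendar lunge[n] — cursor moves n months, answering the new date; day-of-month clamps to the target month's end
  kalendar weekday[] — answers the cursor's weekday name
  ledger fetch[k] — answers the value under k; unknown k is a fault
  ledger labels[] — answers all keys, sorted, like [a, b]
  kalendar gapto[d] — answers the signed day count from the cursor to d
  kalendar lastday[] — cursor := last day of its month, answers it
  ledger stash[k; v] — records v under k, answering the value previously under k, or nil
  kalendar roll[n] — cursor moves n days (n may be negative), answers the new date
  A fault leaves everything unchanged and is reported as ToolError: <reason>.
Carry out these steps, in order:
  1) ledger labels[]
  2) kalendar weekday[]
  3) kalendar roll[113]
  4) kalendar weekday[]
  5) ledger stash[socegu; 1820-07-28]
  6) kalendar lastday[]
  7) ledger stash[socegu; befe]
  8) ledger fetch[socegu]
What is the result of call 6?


Answer: 1765-09-30

Derivation:
Act: ledger labels[]
Obs: [drudri]
Act: kalendar weekday[]
Obs: Monday
Act: kalendar roll[n=113]
Obs: 1765-09-10
Act: kalendar weekday[]
Obs: Tuesday
Act: ledger stash[k=socegu; v=1820-07-28]
Obs: nil
Act: kalendar lastday[]
Obs: 1765-09-30
Act: ledger stash[k=socegu; v=befe]
Obs: 1820-07-28
Act: ledger fetch[k=socegu]
Obs: befe


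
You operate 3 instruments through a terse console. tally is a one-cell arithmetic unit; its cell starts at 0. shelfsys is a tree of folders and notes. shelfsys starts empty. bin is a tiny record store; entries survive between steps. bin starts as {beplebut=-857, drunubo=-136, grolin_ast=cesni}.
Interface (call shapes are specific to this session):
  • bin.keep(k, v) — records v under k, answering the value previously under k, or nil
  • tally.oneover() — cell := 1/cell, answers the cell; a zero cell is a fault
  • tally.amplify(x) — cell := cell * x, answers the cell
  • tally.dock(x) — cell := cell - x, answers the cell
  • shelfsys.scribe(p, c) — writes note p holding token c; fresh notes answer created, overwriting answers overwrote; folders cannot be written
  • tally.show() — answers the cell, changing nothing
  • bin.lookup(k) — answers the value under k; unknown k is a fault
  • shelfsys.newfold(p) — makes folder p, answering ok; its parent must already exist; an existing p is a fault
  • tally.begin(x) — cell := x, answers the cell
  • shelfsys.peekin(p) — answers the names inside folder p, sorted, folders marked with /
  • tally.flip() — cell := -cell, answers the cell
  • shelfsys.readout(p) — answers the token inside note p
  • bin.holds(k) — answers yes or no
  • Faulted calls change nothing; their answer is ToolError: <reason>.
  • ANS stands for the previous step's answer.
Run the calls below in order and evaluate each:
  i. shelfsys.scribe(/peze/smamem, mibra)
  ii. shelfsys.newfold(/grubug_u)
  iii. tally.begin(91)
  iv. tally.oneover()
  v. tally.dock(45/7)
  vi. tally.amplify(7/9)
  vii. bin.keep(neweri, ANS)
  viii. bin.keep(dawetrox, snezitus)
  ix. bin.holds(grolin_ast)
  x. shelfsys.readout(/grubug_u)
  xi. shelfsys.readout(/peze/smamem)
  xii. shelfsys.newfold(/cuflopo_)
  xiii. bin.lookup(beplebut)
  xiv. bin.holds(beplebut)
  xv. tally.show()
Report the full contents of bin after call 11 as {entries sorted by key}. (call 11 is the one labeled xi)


Answer: {beplebut=-857, dawetrox=snezitus, drunubo=-136, grolin_ast=cesni, neweri=-584/117}

Derivation:
==> shelfsys.scribe(p='/peze/smamem', c='mibra')
<== ToolError: no parent
==> shelfsys.newfold(p='/grubug_u')
<== ok
==> tally.begin(x='91')
<== 91
==> tally.oneover()
<== 1/91
==> tally.dock(x='45/7')
<== -584/91
==> tally.amplify(x='7/9')
<== -584/117
==> bin.keep(k='neweri', v='ANS')
<== nil
==> bin.keep(k='dawetrox', v='snezitus')
<== nil
==> bin.holds(k='grolin_ast')
<== yes
==> shelfsys.readout(p='/grubug_u')
<== ToolError: is a directory
==> shelfsys.readout(p='/peze/smamem')
<== ToolError: not found
==> shelfsys.newfold(p='/cuflopo_')
<== ok
==> bin.lookup(k='beplebut')
<== -857
==> bin.holds(k='beplebut')
<== yes
==> tally.show()
<== -584/117


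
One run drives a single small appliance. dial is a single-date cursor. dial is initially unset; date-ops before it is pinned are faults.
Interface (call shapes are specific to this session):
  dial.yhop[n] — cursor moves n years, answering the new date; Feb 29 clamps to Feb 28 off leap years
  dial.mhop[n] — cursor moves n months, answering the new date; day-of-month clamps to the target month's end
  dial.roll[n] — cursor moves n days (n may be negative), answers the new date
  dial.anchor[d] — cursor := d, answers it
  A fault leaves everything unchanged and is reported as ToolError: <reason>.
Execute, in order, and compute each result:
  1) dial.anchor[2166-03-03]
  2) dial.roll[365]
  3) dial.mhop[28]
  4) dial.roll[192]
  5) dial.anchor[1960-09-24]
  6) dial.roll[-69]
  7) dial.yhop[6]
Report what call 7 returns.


Answer: 1966-07-17

Derivation:
// anchor(d→2166-03-03) == 2166-03-03
// roll(n→365) == 2167-03-03
// mhop(n→28) == 2169-07-03
// roll(n→192) == 2170-01-11
// anchor(d→1960-09-24) == 1960-09-24
// roll(n→-69) == 1960-07-17
// yhop(n→6) == 1966-07-17


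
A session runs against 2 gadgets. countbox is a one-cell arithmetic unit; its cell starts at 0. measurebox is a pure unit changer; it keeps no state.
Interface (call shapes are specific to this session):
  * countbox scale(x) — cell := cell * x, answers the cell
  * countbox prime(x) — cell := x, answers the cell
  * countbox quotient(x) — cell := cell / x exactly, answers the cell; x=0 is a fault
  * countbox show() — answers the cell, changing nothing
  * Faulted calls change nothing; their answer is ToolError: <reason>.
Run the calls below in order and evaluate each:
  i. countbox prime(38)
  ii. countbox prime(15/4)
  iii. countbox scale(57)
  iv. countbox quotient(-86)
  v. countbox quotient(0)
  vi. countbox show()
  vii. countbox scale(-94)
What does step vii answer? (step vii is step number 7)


Answer: 40185/172

Derivation:
-- countbox prime(x='38') -> 38
-- countbox prime(x='15/4') -> 15/4
-- countbox scale(x='57') -> 855/4
-- countbox quotient(x='-86') -> -855/344
-- countbox quotient(x='0') -> ToolError: division by zero
-- countbox show() -> -855/344
-- countbox scale(x='-94') -> 40185/172


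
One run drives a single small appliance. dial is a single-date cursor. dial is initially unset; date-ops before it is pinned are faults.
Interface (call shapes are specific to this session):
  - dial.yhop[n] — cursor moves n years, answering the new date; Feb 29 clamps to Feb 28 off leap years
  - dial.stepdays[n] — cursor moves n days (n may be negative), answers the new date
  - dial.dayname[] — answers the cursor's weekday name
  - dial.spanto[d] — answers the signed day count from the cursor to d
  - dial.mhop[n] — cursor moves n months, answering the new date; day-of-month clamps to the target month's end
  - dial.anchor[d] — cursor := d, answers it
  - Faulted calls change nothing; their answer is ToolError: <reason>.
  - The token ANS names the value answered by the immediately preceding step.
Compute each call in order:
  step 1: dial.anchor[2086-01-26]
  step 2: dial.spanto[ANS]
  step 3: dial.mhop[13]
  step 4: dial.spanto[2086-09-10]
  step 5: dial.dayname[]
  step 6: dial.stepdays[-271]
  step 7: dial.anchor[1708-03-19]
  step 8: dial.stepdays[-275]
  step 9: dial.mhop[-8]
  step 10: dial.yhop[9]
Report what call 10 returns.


Answer: 1715-10-18

Derivation:
// 1. dial.anchor(2086-01-26) => 2086-01-26
// 2. dial.spanto(ANS) => 0
// 3. dial.mhop(13) => 2087-02-26
// 4. dial.spanto(2086-09-10) => -169
// 5. dial.dayname() => Wednesday
// 6. dial.stepdays(-271) => 2086-05-31
// 7. dial.anchor(1708-03-19) => 1708-03-19
// 8. dial.stepdays(-275) => 1707-06-18
// 9. dial.mhop(-8) => 1706-10-18
// 10. dial.yhop(9) => 1715-10-18


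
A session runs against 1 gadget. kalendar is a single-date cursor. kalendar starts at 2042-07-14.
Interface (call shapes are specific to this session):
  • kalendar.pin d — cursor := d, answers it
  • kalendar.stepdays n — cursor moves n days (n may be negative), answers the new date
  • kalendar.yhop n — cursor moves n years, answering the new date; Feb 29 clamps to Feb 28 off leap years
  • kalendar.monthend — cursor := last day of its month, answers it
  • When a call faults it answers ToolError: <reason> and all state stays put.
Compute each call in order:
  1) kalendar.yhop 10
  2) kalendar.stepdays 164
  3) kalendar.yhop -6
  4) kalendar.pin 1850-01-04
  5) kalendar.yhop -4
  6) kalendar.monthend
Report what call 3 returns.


Answer: 2046-12-25

Derivation:
> kalendar.yhop n→10
[out] 2052-07-14
> kalendar.stepdays n→164
[out] 2052-12-25
> kalendar.yhop n→-6
[out] 2046-12-25
> kalendar.pin d→1850-01-04
[out] 1850-01-04
> kalendar.yhop n→-4
[out] 1846-01-04
> kalendar.monthend
[out] 1846-01-31


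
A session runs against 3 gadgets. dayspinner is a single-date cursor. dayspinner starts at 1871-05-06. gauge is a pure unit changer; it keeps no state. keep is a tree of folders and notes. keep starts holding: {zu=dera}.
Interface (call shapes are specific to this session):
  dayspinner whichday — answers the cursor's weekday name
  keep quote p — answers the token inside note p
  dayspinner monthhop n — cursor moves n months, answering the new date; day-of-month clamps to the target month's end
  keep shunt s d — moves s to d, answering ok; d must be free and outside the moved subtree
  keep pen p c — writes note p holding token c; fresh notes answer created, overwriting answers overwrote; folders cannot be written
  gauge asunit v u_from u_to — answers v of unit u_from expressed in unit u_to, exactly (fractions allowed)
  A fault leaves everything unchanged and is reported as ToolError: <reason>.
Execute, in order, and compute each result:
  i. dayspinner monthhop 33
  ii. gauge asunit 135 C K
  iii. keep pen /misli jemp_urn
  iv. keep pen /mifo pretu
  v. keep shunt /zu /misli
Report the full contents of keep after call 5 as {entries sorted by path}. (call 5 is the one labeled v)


Answer: {mifo=pretu, misli=jemp_urn, zu=dera}

Derivation:
==> dayspinner monthhop(n='33')
<== 1874-02-06
==> gauge asunit(v='135', u_from='C', u_to='K')
<== 8163/20
==> keep pen(p='/misli', c='jemp_urn')
<== created
==> keep pen(p='/mifo', c='pretu')
<== created
==> keep shunt(s='/zu', d='/misli')
<== ToolError: exists


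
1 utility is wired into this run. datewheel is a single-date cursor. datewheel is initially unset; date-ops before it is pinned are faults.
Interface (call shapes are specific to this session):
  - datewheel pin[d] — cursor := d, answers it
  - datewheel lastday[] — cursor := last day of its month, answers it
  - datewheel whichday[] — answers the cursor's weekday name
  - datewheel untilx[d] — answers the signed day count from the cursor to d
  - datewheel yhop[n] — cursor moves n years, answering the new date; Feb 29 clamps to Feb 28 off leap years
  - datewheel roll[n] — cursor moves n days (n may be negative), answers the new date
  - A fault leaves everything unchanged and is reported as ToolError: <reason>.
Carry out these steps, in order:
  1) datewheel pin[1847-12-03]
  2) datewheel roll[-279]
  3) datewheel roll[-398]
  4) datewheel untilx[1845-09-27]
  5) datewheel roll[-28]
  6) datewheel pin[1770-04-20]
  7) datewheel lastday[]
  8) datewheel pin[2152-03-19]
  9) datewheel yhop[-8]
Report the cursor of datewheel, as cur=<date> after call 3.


Using datewheel pin using 1847-12-03, → 1847-12-03.
I use datewheel roll using -279, and get 1847-02-27.
I try datewheel roll using -398, which returns 1846-01-25.
I use datewheel untilx using 1845-09-27, — result: -120.
I run datewheel roll using -28, giving 1845-12-28.
I use datewheel pin using 1770-04-20, which returns 1770-04-20.
Then datewheel lastday, giving 1770-04-30.
Using datewheel pin using 2152-03-19, giving 2152-03-19.
Then datewheel yhop using -8, and see 2144-03-19.

Answer: cur=1846-01-25


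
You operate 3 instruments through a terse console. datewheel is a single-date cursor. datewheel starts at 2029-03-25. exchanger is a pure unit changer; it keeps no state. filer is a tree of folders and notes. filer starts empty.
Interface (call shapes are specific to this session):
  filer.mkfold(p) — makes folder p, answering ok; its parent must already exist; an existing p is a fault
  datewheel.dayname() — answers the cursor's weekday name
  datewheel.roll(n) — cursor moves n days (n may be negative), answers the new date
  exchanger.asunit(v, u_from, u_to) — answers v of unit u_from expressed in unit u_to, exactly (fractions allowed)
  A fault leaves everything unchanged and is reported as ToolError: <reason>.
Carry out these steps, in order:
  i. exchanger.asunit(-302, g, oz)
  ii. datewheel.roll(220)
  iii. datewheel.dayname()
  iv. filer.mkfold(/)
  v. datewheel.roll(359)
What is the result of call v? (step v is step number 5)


Answer: 2030-10-25

Derivation:
;; 1. exchanger.asunit(v→-302, u_from→g, u_to→oz) => -483200000/45359237
;; 2. datewheel.roll(n→220) => 2029-10-31
;; 3. datewheel.dayname() => Wednesday
;; 4. filer.mkfold(p→/) => ToolError: exists
;; 5. datewheel.roll(n→359) => 2030-10-25


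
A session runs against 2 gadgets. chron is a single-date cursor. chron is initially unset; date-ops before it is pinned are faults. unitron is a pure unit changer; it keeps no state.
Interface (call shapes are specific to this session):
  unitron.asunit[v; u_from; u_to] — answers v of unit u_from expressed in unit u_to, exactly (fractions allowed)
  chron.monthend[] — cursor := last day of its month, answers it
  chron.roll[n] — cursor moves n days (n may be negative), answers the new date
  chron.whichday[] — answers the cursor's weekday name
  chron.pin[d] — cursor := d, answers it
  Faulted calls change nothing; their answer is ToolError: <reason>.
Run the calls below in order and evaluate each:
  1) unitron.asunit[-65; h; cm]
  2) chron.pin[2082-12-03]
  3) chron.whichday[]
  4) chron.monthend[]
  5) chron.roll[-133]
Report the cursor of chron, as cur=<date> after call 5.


Answer: cur=2082-08-20

Derivation:
Do: unitron.asunit[v: -65; u_from: h; u_to: cm]
See: ToolError: incompatible units
Do: chron.pin[d: 2082-12-03]
See: 2082-12-03
Do: chron.whichday[]
See: Thursday
Do: chron.monthend[]
See: 2082-12-31
Do: chron.roll[n: -133]
See: 2082-08-20


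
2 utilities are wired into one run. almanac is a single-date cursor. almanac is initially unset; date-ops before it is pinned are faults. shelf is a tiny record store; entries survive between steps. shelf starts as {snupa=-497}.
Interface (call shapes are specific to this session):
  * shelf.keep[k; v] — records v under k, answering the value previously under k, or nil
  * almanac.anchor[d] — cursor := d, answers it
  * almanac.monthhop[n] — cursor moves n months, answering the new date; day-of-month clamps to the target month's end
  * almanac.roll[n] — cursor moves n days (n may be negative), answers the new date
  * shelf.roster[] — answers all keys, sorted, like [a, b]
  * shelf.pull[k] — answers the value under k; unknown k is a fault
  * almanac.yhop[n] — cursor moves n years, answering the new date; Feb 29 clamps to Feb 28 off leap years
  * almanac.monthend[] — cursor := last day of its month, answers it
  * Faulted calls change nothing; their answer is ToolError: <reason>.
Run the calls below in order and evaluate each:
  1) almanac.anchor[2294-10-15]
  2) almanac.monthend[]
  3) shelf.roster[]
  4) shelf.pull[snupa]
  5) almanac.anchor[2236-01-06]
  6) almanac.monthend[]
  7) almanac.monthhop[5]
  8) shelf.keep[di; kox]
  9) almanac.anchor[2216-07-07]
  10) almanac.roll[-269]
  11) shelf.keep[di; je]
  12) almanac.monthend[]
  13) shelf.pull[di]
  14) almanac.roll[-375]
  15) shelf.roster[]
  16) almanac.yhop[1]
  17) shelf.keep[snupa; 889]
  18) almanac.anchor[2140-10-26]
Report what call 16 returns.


→ almanac.anchor(d: 2294-10-15)
← 2294-10-15
→ almanac.monthend()
← 2294-10-31
→ shelf.roster()
← [snupa]
→ shelf.pull(k: snupa)
← -497
→ almanac.anchor(d: 2236-01-06)
← 2236-01-06
→ almanac.monthend()
← 2236-01-31
→ almanac.monthhop(n: 5)
← 2236-06-30
→ shelf.keep(k: di, v: kox)
← nil
→ almanac.anchor(d: 2216-07-07)
← 2216-07-07
→ almanac.roll(n: -269)
← 2215-10-12
→ shelf.keep(k: di, v: je)
← kox
→ almanac.monthend()
← 2215-10-31
→ shelf.pull(k: di)
← je
→ almanac.roll(n: -375)
← 2214-10-21
→ shelf.roster()
← [di, snupa]
→ almanac.yhop(n: 1)
← 2215-10-21
→ shelf.keep(k: snupa, v: 889)
← -497
→ almanac.anchor(d: 2140-10-26)
← 2140-10-26

Answer: 2215-10-21


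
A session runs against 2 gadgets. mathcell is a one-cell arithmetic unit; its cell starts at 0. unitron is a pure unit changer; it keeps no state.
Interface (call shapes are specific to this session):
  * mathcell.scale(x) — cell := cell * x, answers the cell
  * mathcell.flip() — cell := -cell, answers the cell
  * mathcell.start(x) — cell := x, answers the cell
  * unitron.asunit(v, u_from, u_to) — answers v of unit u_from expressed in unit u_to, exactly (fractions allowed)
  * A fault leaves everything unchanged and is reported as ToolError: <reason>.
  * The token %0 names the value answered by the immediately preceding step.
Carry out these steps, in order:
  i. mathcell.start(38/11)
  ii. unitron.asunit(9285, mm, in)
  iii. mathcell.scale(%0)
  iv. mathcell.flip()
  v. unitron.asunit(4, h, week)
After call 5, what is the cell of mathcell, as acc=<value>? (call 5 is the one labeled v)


Then start with x→38/11, → 38/11.
Invoking asunit with v→9285, u_from→mm, u_to→in, and observe 46425/127.
Using scale with x→%0, — result: 1764150/1397.
Calling flip(): -1764150/1397.
Invoking asunit with v→4, u_from→h, u_to→week, and observe 1/42.

Answer: acc=-1764150/1397


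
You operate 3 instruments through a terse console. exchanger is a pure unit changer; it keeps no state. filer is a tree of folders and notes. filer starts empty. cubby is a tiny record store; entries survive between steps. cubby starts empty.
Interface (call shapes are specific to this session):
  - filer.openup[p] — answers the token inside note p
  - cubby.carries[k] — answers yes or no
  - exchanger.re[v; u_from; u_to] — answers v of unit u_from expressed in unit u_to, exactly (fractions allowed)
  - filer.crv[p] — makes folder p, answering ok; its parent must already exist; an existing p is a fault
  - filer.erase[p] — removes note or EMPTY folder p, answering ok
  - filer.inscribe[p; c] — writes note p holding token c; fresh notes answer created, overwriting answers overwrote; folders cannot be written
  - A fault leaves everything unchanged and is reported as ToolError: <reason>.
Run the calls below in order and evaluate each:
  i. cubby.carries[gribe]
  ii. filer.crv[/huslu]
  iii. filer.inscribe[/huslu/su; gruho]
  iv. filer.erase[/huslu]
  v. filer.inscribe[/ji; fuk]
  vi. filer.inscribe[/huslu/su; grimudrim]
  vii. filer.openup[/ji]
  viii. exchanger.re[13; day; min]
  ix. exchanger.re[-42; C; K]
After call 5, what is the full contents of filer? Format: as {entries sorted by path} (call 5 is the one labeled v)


[in] cubby.carries k: gribe
:: no
[in] filer.crv p: /huslu
:: ok
[in] filer.inscribe p: /huslu/su c: gruho
:: created
[in] filer.erase p: /huslu
:: ToolError: not empty
[in] filer.inscribe p: /ji c: fuk
:: created
[in] filer.inscribe p: /huslu/su c: grimudrim
:: overwrote
[in] filer.openup p: /ji
:: fuk
[in] exchanger.re v: 13 u_from: day u_to: min
:: 18720
[in] exchanger.re v: -42 u_from: C u_to: K
:: 4623/20

Answer: {huslu/, huslu/su=gruho, ji=fuk}


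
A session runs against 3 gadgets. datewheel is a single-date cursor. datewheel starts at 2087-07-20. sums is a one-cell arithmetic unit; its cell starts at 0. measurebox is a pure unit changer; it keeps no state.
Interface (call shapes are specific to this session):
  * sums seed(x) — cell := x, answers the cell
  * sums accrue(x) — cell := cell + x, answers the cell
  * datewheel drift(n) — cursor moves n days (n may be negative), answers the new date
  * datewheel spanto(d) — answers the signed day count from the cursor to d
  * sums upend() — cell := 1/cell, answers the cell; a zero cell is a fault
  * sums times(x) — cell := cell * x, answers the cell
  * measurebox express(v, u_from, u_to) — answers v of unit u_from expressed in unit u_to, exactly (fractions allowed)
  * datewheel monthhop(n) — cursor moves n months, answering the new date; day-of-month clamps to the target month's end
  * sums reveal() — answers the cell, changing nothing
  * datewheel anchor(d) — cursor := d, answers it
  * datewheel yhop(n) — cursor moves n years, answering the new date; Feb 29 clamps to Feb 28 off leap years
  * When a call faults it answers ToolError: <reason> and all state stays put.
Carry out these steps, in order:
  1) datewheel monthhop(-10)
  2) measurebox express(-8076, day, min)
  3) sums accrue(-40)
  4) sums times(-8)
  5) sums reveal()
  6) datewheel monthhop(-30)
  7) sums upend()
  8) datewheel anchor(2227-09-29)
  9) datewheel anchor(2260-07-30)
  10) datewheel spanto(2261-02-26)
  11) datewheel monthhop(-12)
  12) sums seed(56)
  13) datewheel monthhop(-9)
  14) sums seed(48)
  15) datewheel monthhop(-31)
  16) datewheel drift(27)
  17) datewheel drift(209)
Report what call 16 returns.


Answer: 2256-04-26

Derivation:
I invoke datewheel monthhop on n→-10, yielding 2086-09-20.
I try measurebox express on v→-8076, u_from→day, u_to→min, and get -11629440.
Next I call sums accrue on x→-40, yielding -40.
Then sums times on x→-8, → 320.
I use sums reveal(), and get 320.
Then datewheel monthhop on n→-30, giving 2084-03-20.
I use sums upend(), and see 1/320.
I try datewheel anchor on d→2227-09-29, — result: 2227-09-29.
Using datewheel anchor on d→2260-07-30, and see 2260-07-30.
Invoking datewheel spanto on d→2261-02-26, and observe 211.
Then datewheel monthhop on n→-12, which returns 2259-07-30.
Then sums seed on x→56, yielding 56.
Next I call datewheel monthhop on n→-9: 2258-10-30.
Invoking sums seed on x→48, giving 48.
Then datewheel monthhop on n→-31, which returns 2256-03-30.
Next I call datewheel drift on n→27, which returns 2256-04-26.
I use datewheel drift on n→209, which returns 2256-11-21.


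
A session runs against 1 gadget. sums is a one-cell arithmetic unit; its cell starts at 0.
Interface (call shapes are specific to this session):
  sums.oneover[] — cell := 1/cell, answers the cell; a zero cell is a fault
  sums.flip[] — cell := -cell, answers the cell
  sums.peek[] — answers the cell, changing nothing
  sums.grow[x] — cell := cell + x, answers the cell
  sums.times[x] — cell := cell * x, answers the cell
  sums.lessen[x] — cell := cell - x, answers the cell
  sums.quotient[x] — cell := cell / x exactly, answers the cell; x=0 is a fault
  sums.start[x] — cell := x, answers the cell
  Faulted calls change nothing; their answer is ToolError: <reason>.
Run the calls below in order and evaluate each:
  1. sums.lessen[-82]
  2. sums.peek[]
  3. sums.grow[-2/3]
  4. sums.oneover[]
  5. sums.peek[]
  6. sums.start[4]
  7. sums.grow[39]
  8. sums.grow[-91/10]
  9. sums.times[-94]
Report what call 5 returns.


Do: sums.lessen[x=-82]
See: 82
Do: sums.peek[]
See: 82
Do: sums.grow[x=-2/3]
See: 244/3
Do: sums.oneover[]
See: 3/244
Do: sums.peek[]
See: 3/244
Do: sums.start[x=4]
See: 4
Do: sums.grow[x=39]
See: 43
Do: sums.grow[x=-91/10]
See: 339/10
Do: sums.times[x=-94]
See: -15933/5

Answer: 3/244


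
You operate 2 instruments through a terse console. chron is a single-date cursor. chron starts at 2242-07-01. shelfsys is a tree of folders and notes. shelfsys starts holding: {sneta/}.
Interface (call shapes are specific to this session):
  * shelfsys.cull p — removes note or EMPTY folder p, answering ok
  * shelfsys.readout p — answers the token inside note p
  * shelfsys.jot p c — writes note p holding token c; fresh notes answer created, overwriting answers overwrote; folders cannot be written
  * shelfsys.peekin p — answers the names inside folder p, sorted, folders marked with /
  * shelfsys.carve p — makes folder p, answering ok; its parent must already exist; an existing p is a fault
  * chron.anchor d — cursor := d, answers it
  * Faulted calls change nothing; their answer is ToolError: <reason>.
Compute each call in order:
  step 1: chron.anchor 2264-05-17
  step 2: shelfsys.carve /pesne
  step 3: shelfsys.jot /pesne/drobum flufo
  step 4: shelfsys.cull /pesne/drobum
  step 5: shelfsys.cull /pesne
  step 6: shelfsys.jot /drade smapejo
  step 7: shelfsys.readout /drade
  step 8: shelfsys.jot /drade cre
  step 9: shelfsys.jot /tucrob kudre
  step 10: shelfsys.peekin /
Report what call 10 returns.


% anchor d→2264-05-17
[out] 2264-05-17
% carve p→/pesne
[out] ok
% jot p→/pesne/drobum c→flufo
[out] created
% cull p→/pesne/drobum
[out] ok
% cull p→/pesne
[out] ok
% jot p→/drade c→smapejo
[out] created
% readout p→/drade
[out] smapejo
% jot p→/drade c→cre
[out] overwrote
% jot p→/tucrob c→kudre
[out] created
% peekin p→/
[out] [drade, sneta/, tucrob]

Answer: [drade, sneta/, tucrob]
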